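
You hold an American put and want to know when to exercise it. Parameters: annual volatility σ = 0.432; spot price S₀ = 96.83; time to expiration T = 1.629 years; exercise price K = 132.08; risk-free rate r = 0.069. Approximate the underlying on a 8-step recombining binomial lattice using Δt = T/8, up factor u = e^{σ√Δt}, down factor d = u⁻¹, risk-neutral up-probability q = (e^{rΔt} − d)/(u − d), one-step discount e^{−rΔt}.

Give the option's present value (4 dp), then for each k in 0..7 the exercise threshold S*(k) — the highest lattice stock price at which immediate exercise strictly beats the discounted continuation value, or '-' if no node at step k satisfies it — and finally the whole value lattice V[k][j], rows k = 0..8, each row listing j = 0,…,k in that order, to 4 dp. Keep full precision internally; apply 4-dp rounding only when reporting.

price = 39.6707
boundary = - 79.6799 65.5674 79.6799 65.5674 79.6799 96.8300 79.6799
tree:
39.6707
52.4001 27.4391
66.5126 38.5903 16.5116
78.1256 52.4001 25.1913 7.8653
87.6818 66.5126 37.1244 13.3766 2.2993
95.5454 78.1256 52.4001 22.1416 4.5497 0.0000
102.0162 87.6818 66.5126 35.2500 9.0027 0.0000 0.0000
107.3410 95.5454 78.1256 52.4001 17.8142 0.0000 0.0000 0.0000
111.7226 102.0162 87.6818 66.5126 35.2500 0.0000 0.0000 0.0000 0.0000

Δt=0.20363  u=1.21524  d=0.82288  q=0.48748  discount=0.98605
step 8 (expiry): payoffs max(K−S,0) = 111.7226 102.0162 87.6818 66.5126 35.2500 0.0000 0.0000 0.0000 0.0000
step 7: (k=7,j=0): S=24.7390, (K−S)⁺=107.3410, hold=105.4982 ⇒ V=107.3410 exercise | (k=7,j=1): S=36.5346, (K−S)⁺=95.5454, hold=93.7026 ⇒ V=95.5454 exercise | (k=7,j=2): S=53.9544, (K−S)⁺=78.1256, hold=76.2828 ⇒ V=78.1256 exercise | (k=7,j=3): S=79.6799, (K−S)⁺=52.4001, hold=50.5573 ⇒ V=52.4001 exercise | (k=7,j=4): S=117.6714, (K−S)⁺=14.4086, hold=17.8142 ⇒ V=17.8142 continue | (k=7,j=5): S=173.7773, (K−S)⁺=0.0000, hold=0.0000 ⇒ V=0.0000 continue | (k=7,j=6): S=256.6346, (K−S)⁺=0.0000, hold=0.0000 ⇒ V=0.0000 continue | (k=7,j=7): S=378.9983, (K−S)⁺=0.0000, hold=0.0000 ⇒ V=0.0000 continue  boundary S*=79.6799
step 6: (k=6,j=0): S=30.0638, (K−S)⁺=102.0162, hold=100.1734 ⇒ V=102.0162 exercise | (k=6,j=1): S=44.3982, (K−S)⁺=87.6818, hold=85.8390 ⇒ V=87.6818 exercise | (k=6,j=2): S=65.5674, (K−S)⁺=66.5126, hold=64.6699 ⇒ V=66.5126 exercise | (k=6,j=3): S=96.8300, (K−S)⁺=35.2500, hold=35.0443 ⇒ V=35.2500 exercise | (k=6,j=4): S=142.9987, (K−S)⁺=0.0000, hold=9.0027 ⇒ V=9.0027 continue | (k=6,j=5): S=211.1806, (K−S)⁺=0.0000, hold=0.0000 ⇒ V=0.0000 continue | (k=6,j=6): S=311.8719, (K−S)⁺=0.0000, hold=0.0000 ⇒ V=0.0000 continue  boundary S*=96.8300
step 5: (k=5,j=0): S=36.5346, (K−S)⁺=95.5454, hold=93.7026 ⇒ V=95.5454 exercise | (k=5,j=1): S=53.9544, (K−S)⁺=78.1256, hold=76.2828 ⇒ V=78.1256 exercise | (k=5,j=2): S=79.6799, (K−S)⁺=52.4001, hold=50.5573 ⇒ V=52.4001 exercise | (k=5,j=3): S=117.6714, (K−S)⁺=14.4086, hold=22.1416 ⇒ V=22.1416 continue | (k=5,j=4): S=173.7773, (K−S)⁺=0.0000, hold=4.5497 ⇒ V=4.5497 continue | (k=5,j=5): S=256.6346, (K−S)⁺=0.0000, hold=0.0000 ⇒ V=0.0000 continue  boundary S*=79.6799
step 4: (k=4,j=0): S=44.3982, (K−S)⁺=87.6818, hold=85.8390 ⇒ V=87.6818 exercise | (k=4,j=1): S=65.5674, (K−S)⁺=66.5126, hold=64.6699 ⇒ V=66.5126 exercise | (k=4,j=2): S=96.8300, (K−S)⁺=35.2500, hold=37.1244 ⇒ V=37.1244 continue | (k=4,j=3): S=142.9987, (K−S)⁺=0.0000, hold=13.3766 ⇒ V=13.3766 continue | (k=4,j=4): S=211.1806, (K−S)⁺=0.0000, hold=2.2993 ⇒ V=2.2993 continue  boundary S*=65.5674
step 3: (k=3,j=0): S=53.9544, (K−S)⁺=78.1256, hold=76.2828 ⇒ V=78.1256 exercise | (k=3,j=1): S=79.6799, (K−S)⁺=52.4001, hold=51.4583 ⇒ V=52.4001 exercise | (k=3,j=2): S=117.6714, (K−S)⁺=14.4086, hold=25.1913 ⇒ V=25.1913 continue | (k=3,j=3): S=173.7773, (K−S)⁺=0.0000, hold=7.8653 ⇒ V=7.8653 continue  boundary S*=79.6799
step 2: (k=2,j=0): S=65.5674, (K−S)⁺=66.5126, hold=64.6699 ⇒ V=66.5126 exercise | (k=2,j=1): S=96.8300, (K−S)⁺=35.2500, hold=38.5903 ⇒ V=38.5903 continue | (k=2,j=2): S=142.9987, (K−S)⁺=0.0000, hold=16.5116 ⇒ V=16.5116 continue  boundary S*=65.5674
step 1: (k=1,j=0): S=79.6799, (K−S)⁺=52.4001, hold=52.1629 ⇒ V=52.4001 exercise | (k=1,j=1): S=117.6714, (K−S)⁺=14.4086, hold=27.4391 ⇒ V=27.4391 continue  boundary S*=79.6799
step 0: (k=0,j=0): S=96.8300, (K−S)⁺=35.2500, hold=39.6707 ⇒ V=39.6707 continue  boundary S*=-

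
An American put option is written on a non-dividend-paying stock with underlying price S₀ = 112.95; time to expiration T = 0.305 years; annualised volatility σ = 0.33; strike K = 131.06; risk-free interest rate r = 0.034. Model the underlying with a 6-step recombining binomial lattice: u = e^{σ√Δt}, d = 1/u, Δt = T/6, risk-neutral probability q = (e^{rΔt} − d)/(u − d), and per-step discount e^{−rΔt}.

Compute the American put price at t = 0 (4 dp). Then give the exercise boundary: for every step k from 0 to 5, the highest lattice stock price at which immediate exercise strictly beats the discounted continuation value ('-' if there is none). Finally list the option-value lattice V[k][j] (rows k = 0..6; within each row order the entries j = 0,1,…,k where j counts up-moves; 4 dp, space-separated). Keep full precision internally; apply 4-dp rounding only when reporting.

Δt=0.05083, u=1.07724, d=0.92830, q=0.49302, disc=e^(-rΔt)=0.99827
k=6 terminal: V=max(K-S,0) → 58.7813 47.1844 33.7268 18.1100 0.0000 0.0000 0.0000
k=5: j=0 S=77.8615 intr=53.1985 cont=52.9721 V=53.1985[EX]; j=1 S=90.3542 intr=40.7058 cont=40.4795 V=40.7058[EX]; j=2 S=104.8512 intr=26.2088 cont=25.9824 V=26.2088[EX]; j=3 S=121.6743 intr=9.3857 cont=9.1655 V=9.3857[EX]; j=4 S=141.1966 intr=0.0000 cont=0.0000 V=0.0000[hold]; j=5 S=163.8511 intr=0.0000 cont=0.0000 V=0.0000[hold]  S*(5)=121.6743
k=4: j=0 S=83.8756 intr=47.1844 cont=46.9581 V=47.1844[EX]; j=1 S=97.3332 intr=33.7268 cont=33.5005 V=33.7268[EX]; j=2 S=112.9500 intr=18.1100 cont=17.8837 V=18.1100[EX]; j=3 S=131.0725 intr=0.0000 cont=4.7501 V=4.7501[hold]; j=4 S=152.1027 intr=0.0000 cont=0.0000 V=0.0000[hold]  S*(4)=112.9500
k=3: j=0 S=90.3542 intr=40.7058 cont=40.4795 V=40.7058[EX]; j=1 S=104.8512 intr=26.2088 cont=25.9824 V=26.2088[EX]; j=2 S=121.6743 intr=9.3857 cont=11.5034 V=11.5034[hold]; j=3 S=141.1966 intr=0.0000 cont=2.4040 V=2.4040[hold]  S*(3)=104.8512
k=2: j=0 S=97.3332 intr=33.7268 cont=33.5005 V=33.7268[EX]; j=1 S=112.9500 intr=18.1100 cont=18.9259 V=18.9259[hold]; j=2 S=131.0725 intr=0.0000 cont=7.0051 V=7.0051[hold]  S*(2)=97.3332
k=1: j=0 S=104.8512 intr=26.2088 cont=26.3840 V=26.3840[hold]; j=1 S=121.6743 intr=9.3857 cont=13.0262 V=13.0262[hold]  S*(1)=-
k=0: j=0 S=112.9500 intr=18.1100 cont=19.7641 V=19.7641[hold]  S*(0)=-

price = 19.7641
boundary = - - 97.3332 104.8512 112.9500 121.6743
tree:
19.7641
26.3840 13.0262
33.7268 18.9259 7.0051
40.7058 26.2088 11.5034 2.4040
47.1844 33.7268 18.1100 4.7501 0.0000
53.1985 40.7058 26.2088 9.3857 0.0000 0.0000
58.7813 47.1844 33.7268 18.1100 0.0000 0.0000 0.0000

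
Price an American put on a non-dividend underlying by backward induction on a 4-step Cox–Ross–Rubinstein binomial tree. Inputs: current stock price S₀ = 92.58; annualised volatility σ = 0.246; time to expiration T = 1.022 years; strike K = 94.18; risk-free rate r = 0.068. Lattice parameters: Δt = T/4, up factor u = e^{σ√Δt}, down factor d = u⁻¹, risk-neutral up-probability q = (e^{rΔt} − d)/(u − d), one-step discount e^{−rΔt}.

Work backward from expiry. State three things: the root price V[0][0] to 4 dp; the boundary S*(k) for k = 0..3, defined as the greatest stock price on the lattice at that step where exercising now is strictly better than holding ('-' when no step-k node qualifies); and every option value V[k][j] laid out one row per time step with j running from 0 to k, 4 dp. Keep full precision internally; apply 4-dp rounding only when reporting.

price = 7.4845
boundary = - - 72.1958 81.7550
tree:
7.4845
13.1400 2.8954
21.9842 6.0102 0.3281
30.4257 12.4250 0.7245 0.0000
37.8802 21.9842 1.6000 0.0000 0.0000

Δt=0.25550, u=1.13241, d=0.88307, q=0.53924, disc=e^(-rΔt)=0.98278
k=4 terminal: V=max(K-S,0) → 37.8802 21.9842 1.6000 0.0000 0.0000
k=3: j=0 S=63.7543 intr=30.4257 cont=28.8036 V=30.4257[EX]; j=1 S=81.7550 intr=12.4250 cont=10.8028 V=12.4250[EX]; j=2 S=104.8383 intr=0.0000 cont=0.7245 V=0.7245[hold]; j=3 S=134.4389 intr=0.0000 cont=0.0000 V=0.0000[hold]  S*(3)=81.7550
k=2: j=0 S=72.1958 intr=21.9842 cont=20.3621 V=21.9842[EX]; j=1 S=92.5800 intr=1.6000 cont=6.0102 V=6.0102[hold]; j=2 S=118.7196 intr=0.0000 cont=0.3281 V=0.3281[hold]  S*(2)=72.1958
k=1: j=0 S=81.7550 intr=12.4250 cont=13.1400 V=13.1400[hold]; j=1 S=104.8383 intr=0.0000 cont=2.8954 V=2.8954[hold]  S*(1)=-
k=0: j=0 S=92.5800 intr=1.6000 cont=7.4845 V=7.4845[hold]  S*(0)=-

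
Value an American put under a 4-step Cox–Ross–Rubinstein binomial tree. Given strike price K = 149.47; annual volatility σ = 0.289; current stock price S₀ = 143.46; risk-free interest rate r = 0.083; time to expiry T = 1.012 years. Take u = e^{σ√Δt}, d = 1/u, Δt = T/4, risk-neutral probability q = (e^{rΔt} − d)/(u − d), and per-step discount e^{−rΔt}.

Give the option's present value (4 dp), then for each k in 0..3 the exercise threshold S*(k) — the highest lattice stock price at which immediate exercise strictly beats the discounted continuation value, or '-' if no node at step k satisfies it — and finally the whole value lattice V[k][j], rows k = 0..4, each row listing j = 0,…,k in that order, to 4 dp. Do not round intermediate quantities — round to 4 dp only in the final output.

price = 15.2225
boundary = - - 107.2677 124.0509
tree:
15.2225
25.9698 6.5381
42.2023 12.9710 1.2383
56.7149 25.4191 2.7280 0.0000
69.2640 42.2023 6.0100 0.0000 0.0000

Δt=0.25300, u=1.15646, d=0.86471, q=0.53646, disc=e^(-rΔt)=0.97922
k=4 terminal: V=max(K-S,0) → 69.2640 42.2023 6.0100 0.0000 0.0000
k=3: j=0 S=92.7551 intr=56.7149 cont=53.6089 V=56.7149[EX]; j=1 S=124.0509 intr=25.4191 cont=22.3131 V=25.4191[EX]; j=2 S=165.9059 intr=0.0000 cont=2.7280 V=2.7280[hold]; j=3 S=221.8828 intr=0.0000 cont=0.0000 V=0.0000[hold]  S*(3)=124.0509
k=2: j=0 S=107.2677 intr=42.2023 cont=39.0963 V=42.2023[EX]; j=1 S=143.4600 intr=6.0100 cont=12.9710 V=12.9710[hold]; j=2 S=191.8637 intr=0.0000 cont=1.2383 V=1.2383[hold]  S*(2)=107.2677
k=1: j=0 S=124.0509 intr=25.4191 cont=25.9698 V=25.9698[hold]; j=1 S=165.9059 intr=0.0000 cont=6.5381 V=6.5381[hold]  S*(1)=-
k=0: j=0 S=143.4600 intr=6.0100 cont=15.2225 V=15.2225[hold]  S*(0)=-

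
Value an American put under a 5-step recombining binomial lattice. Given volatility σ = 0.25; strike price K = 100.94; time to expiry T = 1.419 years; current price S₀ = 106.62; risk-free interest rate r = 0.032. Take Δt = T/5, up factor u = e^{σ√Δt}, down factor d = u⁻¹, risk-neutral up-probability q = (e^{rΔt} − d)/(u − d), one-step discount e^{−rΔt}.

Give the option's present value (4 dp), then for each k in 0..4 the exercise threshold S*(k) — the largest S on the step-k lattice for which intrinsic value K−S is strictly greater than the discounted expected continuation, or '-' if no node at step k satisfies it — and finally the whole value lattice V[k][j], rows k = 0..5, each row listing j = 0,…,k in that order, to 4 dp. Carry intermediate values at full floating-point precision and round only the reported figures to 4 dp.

Δt=0.28380  u=1.14246  d=0.87531  q=0.50090  discount=0.99096
step 5 (expiry): payoffs max(K−S,0) = 46.1581 29.4381 7.6149 0.0000 0.0000 0.0000
step 4: (k=4,j=0): S=62.5860, (K−S)⁺=38.3540, hold=37.4414 ⇒ V=38.3540 exercise | (k=4,j=1): S=81.6880, (K−S)⁺=19.2520, hold=18.3395 ⇒ V=19.2520 exercise | (k=4,j=2): S=106.6200, (K−S)⁺=0.0000, hold=3.7662 ⇒ V=3.7662 continue | (k=4,j=3): S=139.1616, (K−S)⁺=0.0000, hold=0.0000 ⇒ V=0.0000 continue | (k=4,j=4): S=181.6351, (K−S)⁺=0.0000, hold=0.0000 ⇒ V=0.0000 continue  boundary S*=81.6880
step 3: (k=3,j=0): S=71.5019, (K−S)⁺=29.4381, hold=28.5255 ⇒ V=29.4381 exercise | (k=3,j=1): S=93.3251, (K−S)⁺=7.6149, hold=11.3912 ⇒ V=11.3912 continue | (k=3,j=2): S=121.8089, (K−S)⁺=0.0000, hold=1.8627 ⇒ V=1.8627 continue | (k=3,j=3): S=158.9863, (K−S)⁺=0.0000, hold=0.0000 ⇒ V=0.0000 continue  boundary S*=71.5019
step 2: (k=2,j=0): S=81.6880, (K−S)⁺=19.2520, hold=20.2140 ⇒ V=20.2140 continue | (k=2,j=1): S=106.6200, (K−S)⁺=0.0000, hold=6.5585 ⇒ V=6.5585 continue | (k=2,j=2): S=139.1616, (K−S)⁺=0.0000, hold=0.9213 ⇒ V=0.9213 continue  boundary S*=-
step 1: (k=1,j=0): S=93.3251, (K−S)⁺=7.6149, hold=13.2530 ⇒ V=13.2530 continue | (k=1,j=1): S=121.8089, (K−S)⁺=0.0000, hold=3.7011 ⇒ V=3.7011 continue  boundary S*=-
step 0: (k=0,j=0): S=106.6200, (K−S)⁺=0.0000, hold=8.3919 ⇒ V=8.3919 continue  boundary S*=-

price = 8.3919
boundary = - - - 71.5019 81.6880
tree:
8.3919
13.2530 3.7011
20.2140 6.5585 0.9213
29.4381 11.3912 1.8627 0.0000
38.3540 19.2520 3.7662 0.0000 0.0000
46.1581 29.4381 7.6149 0.0000 0.0000 0.0000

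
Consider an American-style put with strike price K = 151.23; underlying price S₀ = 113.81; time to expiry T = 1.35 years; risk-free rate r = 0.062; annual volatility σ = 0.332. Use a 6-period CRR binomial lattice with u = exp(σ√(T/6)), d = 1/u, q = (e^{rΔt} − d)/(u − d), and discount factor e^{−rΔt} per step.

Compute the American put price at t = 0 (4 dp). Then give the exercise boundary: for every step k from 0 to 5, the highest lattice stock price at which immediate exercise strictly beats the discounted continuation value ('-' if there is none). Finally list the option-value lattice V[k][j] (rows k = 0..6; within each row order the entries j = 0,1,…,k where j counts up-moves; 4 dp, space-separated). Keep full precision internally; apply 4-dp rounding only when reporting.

price = 38.7964
boundary = - 97.2270 83.0604 97.2270 113.8100 97.2270
tree:
38.7964
54.0030 24.9775
68.1696 37.6623 13.2448
80.2721 54.0030 22.7009 4.3492
90.6112 68.1696 37.4200 8.9119 0.0000
99.4438 80.2721 54.0030 18.2616 0.0000 0.0000
106.9894 90.6112 68.1696 37.4200 0.0000 0.0000 0.0000

Δt=0.22500, u=1.17056, d=0.85429, q=0.50513, disc=e^(-rΔt)=0.98615
k=6 terminal: V=max(K-S,0) → 106.9894 90.6112 68.1696 37.4200 0.0000 0.0000 0.0000
k=5: j=0 S=51.7862 intr=99.4438 cont=97.3488 V=99.4438[EX]; j=1 S=70.9579 intr=80.2721 cont=78.1771 V=80.2721[EX]; j=2 S=97.2270 intr=54.0030 cont=51.9079 V=54.0030[EX]; j=3 S=133.2213 intr=18.0087 cont=18.2616 V=18.2616[hold]; j=4 S=182.5410 intr=0.0000 cont=0.0000 V=0.0000[hold]; j=5 S=250.1192 intr=0.0000 cont=0.0000 V=0.0000[hold]  S*(5)=97.2270
k=4: j=0 S=60.6188 intr=90.6112 cont=88.5162 V=90.6112[EX]; j=1 S=83.0604 intr=68.1696 cont=66.0746 V=68.1696[EX]; j=2 S=113.8100 intr=37.4200 cont=35.4510 V=37.4200[EX]; j=3 S=155.9434 intr=0.0000 cont=8.9119 V=8.9119[hold]; j=4 S=213.6750 intr=0.0000 cont=0.0000 V=0.0000[hold]  S*(4)=113.8100
k=3: j=0 S=70.9579 intr=80.2721 cont=78.1771 V=80.2721[EX]; j=1 S=97.2270 intr=54.0030 cont=51.9079 V=54.0030[EX]; j=2 S=133.2213 intr=18.0087 cont=22.7009 V=22.7009[hold]; j=3 S=182.5410 intr=0.0000 cont=4.3492 V=4.3492[hold]  S*(3)=97.2270
k=2: j=0 S=83.0604 intr=68.1696 cont=66.0746 V=68.1696[EX]; j=1 S=113.8100 intr=37.4200 cont=37.6623 V=37.6623[hold]; j=2 S=155.9434 intr=0.0000 cont=13.2448 V=13.2448[hold]  S*(2)=83.0604
k=1: j=0 S=97.2270 intr=54.0030 cont=52.0286 V=54.0030[EX]; j=1 S=133.2213 intr=18.0087 cont=24.9775 V=24.9775[hold]  S*(1)=97.2270
k=0: j=0 S=113.8100 intr=37.4200 cont=38.7964 V=38.7964[hold]  S*(0)=-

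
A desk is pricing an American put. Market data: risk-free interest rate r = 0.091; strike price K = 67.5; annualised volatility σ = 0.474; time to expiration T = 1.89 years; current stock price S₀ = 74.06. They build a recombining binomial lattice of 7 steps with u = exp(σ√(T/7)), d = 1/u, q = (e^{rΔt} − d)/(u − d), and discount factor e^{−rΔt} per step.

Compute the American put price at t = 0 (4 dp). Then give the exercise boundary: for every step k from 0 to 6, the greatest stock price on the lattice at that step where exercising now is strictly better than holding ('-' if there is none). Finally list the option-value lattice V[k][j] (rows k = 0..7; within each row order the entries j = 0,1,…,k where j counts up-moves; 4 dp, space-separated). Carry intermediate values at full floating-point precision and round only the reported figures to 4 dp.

price = 10.8809
boundary = - - - 35.3742 27.6516 35.3742 45.2535
tree:
10.8809
16.1035 5.9711
23.1349 9.5672 2.5129
32.1258 14.9065 4.4684 0.5951
39.8484 22.4087 7.8169 1.1929 0.0000
45.8850 32.1258 13.3837 2.3911 0.0000 0.0000
50.6038 39.8484 22.2465 4.7931 0.0000 0.0000 0.0000
54.2924 45.8850 32.1258 9.6081 0.0000 0.0000 0.0000 0.0000

Δt=0.27000, u=1.27928, d=0.78169, q=0.48872, disc=e^(-rΔt)=0.97573
k=7 terminal: V=max(K-S,0) → 54.2924 45.8850 32.1258 9.6081 0.0000 0.0000 0.0000 0.0000
k=6: j=0 S=16.8962 intr=50.6038 cont=48.9655 V=50.6038[EX]; j=1 S=27.6516 intr=39.8484 cont=38.2101 V=39.8484[EX]; j=2 S=45.2535 intr=22.2465 cont=20.6082 V=22.2465[EX]; j=3 S=74.0600 intr=0.0000 cont=4.7931 V=4.7931[hold]; j=4 S=121.2035 intr=0.0000 cont=0.0000 V=0.0000[hold]; j=5 S=198.3565 intr=0.0000 cont=0.0000 V=0.0000[hold]; j=6 S=324.6220 intr=0.0000 cont=0.0000 V=0.0000[hold]  S*(6)=45.2535
k=5: j=0 S=21.6150 intr=45.8850 cont=44.2467 V=45.8850[EX]; j=1 S=35.3742 intr=32.1258 cont=30.4875 V=32.1258[EX]; j=2 S=57.8919 intr=9.6081 cont=13.3837 V=13.3837[hold]; j=3 S=94.7435 intr=0.0000 cont=2.3911 V=2.3911[hold]; j=4 S=155.0532 intr=0.0000 cont=0.0000 V=0.0000[hold]; j=5 S=253.7536 intr=0.0000 cont=0.0000 V=0.0000[hold]  S*(5)=35.3742
k=4: j=0 S=27.6516 intr=39.8484 cont=38.2101 V=39.8484[EX]; j=1 S=45.2535 intr=22.2465 cont=22.4087 V=22.4087[hold]; j=2 S=74.0600 intr=0.0000 cont=7.8169 V=7.8169[hold]; j=3 S=121.2035 intr=0.0000 cont=1.1929 V=1.1929[hold]; j=4 S=198.3565 intr=0.0000 cont=0.0000 V=0.0000[hold]  S*(4)=27.6516
k=3: j=0 S=35.3742 intr=32.1258 cont=30.5649 V=32.1258[EX]; j=1 S=57.8919 intr=9.6081 cont=14.9065 V=14.9065[hold]; j=2 S=94.7435 intr=0.0000 cont=4.4684 V=4.4684[hold]; j=3 S=155.0532 intr=0.0000 cont=0.5951 V=0.5951[hold]  S*(3)=35.3742
k=2: j=0 S=45.2535 intr=22.2465 cont=23.1349 V=23.1349[hold]; j=1 S=74.0600 intr=0.0000 cont=9.5672 V=9.5672[hold]; j=2 S=121.2035 intr=0.0000 cont=2.5129 V=2.5129[hold]  S*(2)=-
k=1: j=0 S=57.8919 intr=9.6081 cont=16.1035 V=16.1035[hold]; j=1 S=94.7435 intr=0.0000 cont=5.9711 V=5.9711[hold]  S*(1)=-
k=0: j=0 S=74.0600 intr=0.0000 cont=10.8809 V=10.8809[hold]  S*(0)=-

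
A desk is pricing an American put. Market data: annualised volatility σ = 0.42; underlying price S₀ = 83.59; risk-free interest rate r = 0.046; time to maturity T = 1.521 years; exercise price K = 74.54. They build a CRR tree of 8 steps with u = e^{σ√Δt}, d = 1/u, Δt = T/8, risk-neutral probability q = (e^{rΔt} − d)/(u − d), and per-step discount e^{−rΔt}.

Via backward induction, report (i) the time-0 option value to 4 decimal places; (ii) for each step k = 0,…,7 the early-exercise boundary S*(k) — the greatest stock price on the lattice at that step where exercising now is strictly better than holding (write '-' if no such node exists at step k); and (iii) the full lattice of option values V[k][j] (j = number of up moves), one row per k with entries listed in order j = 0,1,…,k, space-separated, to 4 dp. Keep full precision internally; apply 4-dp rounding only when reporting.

price = 10.1772
boundary = - - - - 40.1808 48.2561 40.1808 48.2561
tree:
10.1772
14.4888 5.6592
20.0242 8.7147 2.4290
26.7431 13.0603 4.1330 0.6142
34.3592 18.9237 6.9020 1.1873 0.0000
41.0832 26.2839 11.2397 2.2954 0.0000 0.0000
46.6820 34.3592 17.6625 4.4377 0.0000 0.0000 0.0000
51.3439 41.0832 26.2839 8.5791 0.0000 0.0000 0.0000 0.0000
55.2256 46.6820 34.3592 16.5856 0.0000 0.0000 0.0000 0.0000 0.0000

Δt=0.19012  u=1.20098  d=0.83266  q=0.47819  discount=0.99129
step 8 (expiry): payoffs max(K−S,0) = 55.2256 46.6820 34.3592 16.5856 0.0000 0.0000 0.0000 0.0000 0.0000
step 7: (k=7,j=0): S=23.1961, (K−S)⁺=51.3439, hold=50.6948 ⇒ V=51.3439 exercise | (k=7,j=1): S=33.4568, (K−S)⁺=41.0832, hold=40.4342 ⇒ V=41.0832 exercise | (k=7,j=2): S=48.2561, (K−S)⁺=26.2839, hold=25.6348 ⇒ V=26.2839 exercise | (k=7,j=3): S=69.6018, (K−S)⁺=4.9382, hold=8.5791 ⇒ V=8.5791 continue | (k=7,j=4): S=100.3895, (K−S)⁺=0.0000, hold=0.0000 ⇒ V=0.0000 continue | (k=7,j=5): S=144.7960, (K−S)⁺=0.0000, hold=0.0000 ⇒ V=0.0000 continue | (k=7,j=6): S=208.8453, (K−S)⁺=0.0000, hold=0.0000 ⇒ V=0.0000 continue | (k=7,j=7): S=301.2263, (K−S)⁺=0.0000, hold=0.0000 ⇒ V=0.0000 continue  boundary S*=48.2561
step 6: (k=6,j=0): S=27.8580, (K−S)⁺=46.6820, hold=46.0329 ⇒ V=46.6820 exercise | (k=6,j=1): S=40.1808, (K−S)⁺=34.3592, hold=33.7102 ⇒ V=34.3592 exercise | (k=6,j=2): S=57.9544, (K−S)⁺=16.5856, hold=17.6625 ⇒ V=17.6625 continue | (k=6,j=3): S=83.5900, (K−S)⁺=0.0000, hold=4.4377 ⇒ V=4.4377 continue | (k=6,j=4): S=120.5653, (K−S)⁺=0.0000, hold=0.0000 ⇒ V=0.0000 continue | (k=6,j=5): S=173.8964, (K−S)⁺=0.0000, hold=0.0000 ⇒ V=0.0000 continue | (k=6,j=6): S=250.8180, (K−S)⁺=0.0000, hold=0.0000 ⇒ V=0.0000 continue  boundary S*=40.1808
step 5: (k=5,j=0): S=33.4568, (K−S)⁺=41.0832, hold=40.4342 ⇒ V=41.0832 exercise | (k=5,j=1): S=48.2561, (K−S)⁺=26.2839, hold=26.1453 ⇒ V=26.2839 exercise | (k=5,j=2): S=69.6018, (K−S)⁺=4.9382, hold=11.2397 ⇒ V=11.2397 continue | (k=5,j=3): S=100.3895, (K−S)⁺=0.0000, hold=2.2954 ⇒ V=2.2954 continue | (k=5,j=4): S=144.7960, (K−S)⁺=0.0000, hold=0.0000 ⇒ V=0.0000 continue | (k=5,j=5): S=208.8453, (K−S)⁺=0.0000, hold=0.0000 ⇒ V=0.0000 continue  boundary S*=48.2561
step 4: (k=4,j=0): S=40.1808, (K−S)⁺=34.3592, hold=33.7102 ⇒ V=34.3592 exercise | (k=4,j=1): S=57.9544, (K−S)⁺=16.5856, hold=18.9237 ⇒ V=18.9237 continue | (k=4,j=2): S=83.5900, (K−S)⁺=0.0000, hold=6.9020 ⇒ V=6.9020 continue | (k=4,j=3): S=120.5653, (K−S)⁺=0.0000, hold=1.1873 ⇒ V=1.1873 continue | (k=4,j=4): S=173.8964, (K−S)⁺=0.0000, hold=0.0000 ⇒ V=0.0000 continue  boundary S*=40.1808
step 3: (k=3,j=0): S=48.2561, (K−S)⁺=26.2839, hold=26.7431 ⇒ V=26.7431 continue | (k=3,j=1): S=69.6018, (K−S)⁺=4.9382, hold=13.0603 ⇒ V=13.0603 continue | (k=3,j=2): S=100.3895, (K−S)⁺=0.0000, hold=4.1330 ⇒ V=4.1330 continue | (k=3,j=3): S=144.7960, (K−S)⁺=0.0000, hold=0.6142 ⇒ V=0.6142 continue  boundary S*=-
step 2: (k=2,j=0): S=57.9544, (K−S)⁺=16.5856, hold=20.0242 ⇒ V=20.0242 continue | (k=2,j=1): S=83.5900, (K−S)⁺=0.0000, hold=8.7147 ⇒ V=8.7147 continue | (k=2,j=2): S=120.5653, (K−S)⁺=0.0000, hold=2.4290 ⇒ V=2.4290 continue  boundary S*=-
step 1: (k=1,j=0): S=69.6018, (K−S)⁺=4.9382, hold=14.4888 ⇒ V=14.4888 continue | (k=1,j=1): S=100.3895, (K−S)⁺=0.0000, hold=5.6592 ⇒ V=5.6592 continue  boundary S*=-
step 0: (k=0,j=0): S=83.5900, (K−S)⁺=0.0000, hold=10.1772 ⇒ V=10.1772 continue  boundary S*=-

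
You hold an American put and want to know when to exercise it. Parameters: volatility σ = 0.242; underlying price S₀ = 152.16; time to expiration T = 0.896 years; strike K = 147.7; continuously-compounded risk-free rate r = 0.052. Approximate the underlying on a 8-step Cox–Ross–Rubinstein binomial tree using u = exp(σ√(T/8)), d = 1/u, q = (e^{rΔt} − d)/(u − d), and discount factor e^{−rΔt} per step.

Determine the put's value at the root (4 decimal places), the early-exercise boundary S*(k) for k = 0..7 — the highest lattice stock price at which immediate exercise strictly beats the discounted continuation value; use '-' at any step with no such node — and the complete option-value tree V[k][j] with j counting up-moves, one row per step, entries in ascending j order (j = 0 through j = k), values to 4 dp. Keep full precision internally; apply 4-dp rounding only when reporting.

Δt=0.11200  u=1.08436  d=0.92220  q=0.51579  discount=0.99419
step 8 (expiry): payoffs max(K−S,0) = 68.0993 54.1028 37.6453 18.2939 0.0000 0.0000 0.0000 0.0000 0.0000
step 7: (k=7,j=0): S=86.3157, (K−S)⁺=61.3843, hold=60.5266 ⇒ V=61.3843 exercise | (k=7,j=1): S=101.4929, (K−S)⁺=46.2071, hold=45.3494 ⇒ V=46.2071 exercise | (k=7,j=2): S=119.3388, (K−S)⁺=28.3612, hold=27.5035 ⇒ V=28.3612 exercise | (k=7,j=3): S=140.3226, (K−S)⁺=7.3774, hold=8.8068 ⇒ V=8.8068 continue | (k=7,j=4): S=164.9960, (K−S)⁺=0.0000, hold=0.0000 ⇒ V=0.0000 continue | (k=7,j=5): S=194.0079, (K−S)⁺=0.0000, hold=0.0000 ⇒ V=0.0000 continue | (k=7,j=6): S=228.1210, (K−S)⁺=0.0000, hold=0.0000 ⇒ V=0.0000 continue | (k=7,j=7): S=268.2323, (K−S)⁺=0.0000, hold=0.0000 ⇒ V=0.0000 continue  boundary S*=119.3388
step 6: (k=6,j=0): S=93.5972, (K−S)⁺=54.1028, hold=53.2451 ⇒ V=54.1028 exercise | (k=6,j=1): S=110.0547, (K−S)⁺=37.6453, hold=36.7876 ⇒ V=37.6453 exercise | (k=6,j=2): S=129.4061, (K−S)⁺=18.2939, hold=18.1692 ⇒ V=18.2939 exercise | (k=6,j=3): S=152.1600, (K−S)⁺=0.0000, hold=4.2396 ⇒ V=4.2396 continue | (k=6,j=4): S=178.9148, (K−S)⁺=0.0000, hold=0.0000 ⇒ V=0.0000 continue | (k=6,j=5): S=210.3741, (K−S)⁺=0.0000, hold=0.0000 ⇒ V=0.0000 continue | (k=6,j=6): S=247.3649, (K−S)⁺=0.0000, hold=0.0000 ⇒ V=0.0000 continue  boundary S*=129.4061
step 5: (k=5,j=0): S=101.4929, (K−S)⁺=46.2071, hold=45.3494 ⇒ V=46.2071 exercise | (k=5,j=1): S=119.3388, (K−S)⁺=28.3612, hold=27.5035 ⇒ V=28.3612 exercise | (k=5,j=2): S=140.3226, (K−S)⁺=7.3774, hold=10.9808 ⇒ V=10.9808 continue | (k=5,j=3): S=164.9960, (K−S)⁺=0.0000, hold=2.0410 ⇒ V=2.0410 continue | (k=5,j=4): S=194.0079, (K−S)⁺=0.0000, hold=0.0000 ⇒ V=0.0000 continue | (k=5,j=5): S=228.1210, (K−S)⁺=0.0000, hold=0.0000 ⇒ V=0.0000 continue  boundary S*=119.3388
step 4: (k=4,j=0): S=110.0547, (K−S)⁺=37.6453, hold=36.7876 ⇒ V=37.6453 exercise | (k=4,j=1): S=129.4061, (K−S)⁺=18.2939, hold=19.2840 ⇒ V=19.2840 continue | (k=4,j=2): S=152.1600, (K−S)⁺=0.0000, hold=6.3328 ⇒ V=6.3328 continue | (k=4,j=3): S=178.9148, (K−S)⁺=0.0000, hold=0.9825 ⇒ V=0.9825 continue | (k=4,j=4): S=210.3741, (K−S)⁺=0.0000, hold=0.0000 ⇒ V=0.0000 continue  boundary S*=110.0547
step 3: (k=3,j=0): S=119.3388, (K−S)⁺=28.3612, hold=28.0112 ⇒ V=28.3612 exercise | (k=3,j=1): S=140.3226, (K−S)⁺=7.3774, hold=12.5308 ⇒ V=12.5308 continue | (k=3,j=2): S=164.9960, (K−S)⁺=0.0000, hold=3.5524 ⇒ V=3.5524 continue | (k=3,j=3): S=194.0079, (K−S)⁺=0.0000, hold=0.4730 ⇒ V=0.4730 continue  boundary S*=119.3388
step 2: (k=2,j=0): S=129.4061, (K−S)⁺=18.2939, hold=20.0788 ⇒ V=20.0788 continue | (k=2,j=1): S=152.1600, (K−S)⁺=0.0000, hold=7.8540 ⇒ V=7.8540 continue | (k=2,j=2): S=178.9148, (K−S)⁺=0.0000, hold=1.9527 ⇒ V=1.9527 continue  boundary S*=-
step 1: (k=1,j=0): S=140.3226, (K−S)⁺=7.3774, hold=13.6935 ⇒ V=13.6935 continue | (k=1,j=1): S=164.9960, (K−S)⁺=0.0000, hold=4.7823 ⇒ V=4.7823 continue  boundary S*=-
step 0: (k=0,j=0): S=152.1600, (K−S)⁺=0.0000, hold=9.0444 ⇒ V=9.0444 continue  boundary S*=-

price = 9.0444
boundary = - - - 119.3388 110.0547 119.3388 129.4061 119.3388
tree:
9.0444
13.6935 4.7823
20.0788 7.8540 1.9527
28.3612 12.5308 3.5524 0.4730
37.6453 19.2840 6.3328 0.9825 0.0000
46.2071 28.3612 10.9808 2.0410 0.0000 0.0000
54.1028 37.6453 18.2939 4.2396 0.0000 0.0000 0.0000
61.3843 46.2071 28.3612 8.8068 0.0000 0.0000 0.0000 0.0000
68.0993 54.1028 37.6453 18.2939 0.0000 0.0000 0.0000 0.0000 0.0000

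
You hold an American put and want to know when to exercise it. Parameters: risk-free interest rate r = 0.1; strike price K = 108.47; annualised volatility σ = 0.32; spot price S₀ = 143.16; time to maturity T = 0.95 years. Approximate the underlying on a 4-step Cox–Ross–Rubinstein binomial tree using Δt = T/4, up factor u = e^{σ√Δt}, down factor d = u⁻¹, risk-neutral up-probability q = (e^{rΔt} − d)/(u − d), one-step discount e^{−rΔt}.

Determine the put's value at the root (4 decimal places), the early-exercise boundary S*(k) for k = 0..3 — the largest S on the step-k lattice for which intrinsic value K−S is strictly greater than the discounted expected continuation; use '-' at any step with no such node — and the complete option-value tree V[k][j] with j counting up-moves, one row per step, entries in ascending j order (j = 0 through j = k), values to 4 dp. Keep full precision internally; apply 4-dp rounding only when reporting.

price = 2.2598
boundary = - - - 89.6683
tree:
2.2598
4.6146 0.3373
9.3551 0.7473 0.0000
18.8017 1.6558 0.0000 0.0000
31.7496 3.6688 0.0000 0.0000 0.0000

Δt=0.23750  u=1.16877  d=0.85560  q=0.53784  discount=0.97653
step 4 (expiry): payoffs max(K−S,0) = 31.7496 3.6688 0.0000 0.0000 0.0000
step 3: (k=3,j=0): S=89.6683, (K−S)⁺=18.8017, hold=16.2559 ⇒ V=18.8017 exercise | (k=3,j=1): S=122.4881, (K−S)⁺=0.0000, hold=1.6558 ⇒ V=1.6558 continue | (k=3,j=2): S=167.3206, (K−S)⁺=0.0000, hold=0.0000 ⇒ V=0.0000 continue | (k=3,j=3): S=228.5623, (K−S)⁺=0.0000, hold=0.0000 ⇒ V=0.0000 continue  boundary S*=89.6683
step 2: (k=2,j=0): S=104.8012, (K−S)⁺=3.6688, hold=9.3551 ⇒ V=9.3551 continue | (k=2,j=1): S=143.1600, (K−S)⁺=0.0000, hold=0.7473 ⇒ V=0.7473 continue | (k=2,j=2): S=195.5586, (K−S)⁺=0.0000, hold=0.0000 ⇒ V=0.0000 continue  boundary S*=-
step 1: (k=1,j=0): S=122.4881, (K−S)⁺=0.0000, hold=4.6146 ⇒ V=4.6146 continue | (k=1,j=1): S=167.3206, (K−S)⁺=0.0000, hold=0.3373 ⇒ V=0.3373 continue  boundary S*=-
step 0: (k=0,j=0): S=143.1600, (K−S)⁺=0.0000, hold=2.2598 ⇒ V=2.2598 continue  boundary S*=-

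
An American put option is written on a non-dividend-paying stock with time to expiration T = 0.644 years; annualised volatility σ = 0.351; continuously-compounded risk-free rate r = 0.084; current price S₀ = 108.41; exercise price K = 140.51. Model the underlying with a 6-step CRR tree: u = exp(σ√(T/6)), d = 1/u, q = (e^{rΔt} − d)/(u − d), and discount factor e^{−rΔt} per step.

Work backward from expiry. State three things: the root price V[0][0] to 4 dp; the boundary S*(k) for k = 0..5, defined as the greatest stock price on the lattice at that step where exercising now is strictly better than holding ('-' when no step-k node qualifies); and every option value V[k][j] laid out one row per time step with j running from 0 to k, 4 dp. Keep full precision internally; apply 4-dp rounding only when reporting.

Δt=0.10733, u=1.12187, d=0.89137, q=0.51058, disc=e^(-rΔt)=0.99102
k=6 terminal: V=max(K-S,0) → 86.1321 72.0708 54.3735 32.1000 4.0669 0.0000 0.0000
k=5: j=0 S=61.0047 intr=79.5053 cont=78.2441 V=79.5053[EX]; j=1 S=76.7796 intr=63.7304 cont=62.4693 V=63.7304[EX]; j=2 S=96.6336 intr=43.8764 cont=42.6153 V=43.8764[EX]; j=3 S=121.6215 intr=18.8885 cont=17.6273 V=18.8885[EX]; j=4 S=153.0710 intr=0.0000 cont=1.9726 V=1.9726[hold]; j=5 S=192.6527 intr=0.0000 cont=0.0000 V=0.0000[hold]  S*(5)=121.6215
k=4: j=0 S=68.4392 intr=72.0708 cont=70.8097 V=72.0708[EX]; j=1 S=86.1365 intr=54.3735 cont=53.1124 V=54.3735[EX]; j=2 S=108.4100 intr=32.1000 cont=30.8389 V=32.1000[EX]; j=3 S=136.4431 intr=4.0669 cont=10.1596 V=10.1596[hold]; j=4 S=171.7252 intr=0.0000 cont=0.9568 V=0.9568[hold]  S*(4)=108.4100
k=3: j=0 S=76.7796 intr=63.7304 cont=62.4693 V=63.7304[EX]; j=1 S=96.6336 intr=43.8764 cont=42.6153 V=43.8764[EX]; j=2 S=121.6215 intr=18.8885 cont=20.7102 V=20.7102[hold]; j=3 S=153.0710 intr=0.0000 cont=5.4118 V=5.4118[hold]  S*(3)=96.6336
k=2: j=0 S=86.1365 intr=54.3735 cont=53.1124 V=54.3735[EX]; j=1 S=108.4100 intr=32.1000 cont=31.7606 V=32.1000[EX]; j=2 S=136.4431 intr=4.0669 cont=12.7834 V=12.7834[hold]  S*(2)=108.4100
k=1: j=0 S=96.6336 intr=43.8764 cont=42.6153 V=43.8764[EX]; j=1 S=121.6215 intr=18.8885 cont=22.0378 V=22.0378[hold]  S*(1)=96.6336
k=0: j=0 S=108.4100 intr=32.1000 cont=32.4324 V=32.4324[hold]  S*(0)=-

price = 32.4324
boundary = - 96.6336 108.4100 96.6336 108.4100 121.6215
tree:
32.4324
43.8764 22.0378
54.3735 32.1000 12.7834
63.7304 43.8764 20.7102 5.4118
72.0708 54.3735 32.1000 10.1596 0.9568
79.5053 63.7304 43.8764 18.8885 1.9726 0.0000
86.1321 72.0708 54.3735 32.1000 4.0669 0.0000 0.0000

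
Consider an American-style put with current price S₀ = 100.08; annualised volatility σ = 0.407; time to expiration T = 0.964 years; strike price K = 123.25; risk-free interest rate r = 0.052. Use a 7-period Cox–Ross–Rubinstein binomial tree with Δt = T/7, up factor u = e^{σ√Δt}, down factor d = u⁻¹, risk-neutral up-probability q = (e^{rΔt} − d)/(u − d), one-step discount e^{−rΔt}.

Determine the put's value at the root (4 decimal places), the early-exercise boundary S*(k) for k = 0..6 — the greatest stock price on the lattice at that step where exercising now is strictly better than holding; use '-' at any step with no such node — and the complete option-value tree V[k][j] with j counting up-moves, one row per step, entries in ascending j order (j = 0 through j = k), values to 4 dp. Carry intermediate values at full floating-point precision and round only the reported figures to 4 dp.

Δt=0.13771, u=1.16304, d=0.85982, q=0.48601, disc=e^(-rΔt)=0.99286
k=7 terminal: V=max(K-S,0) → 88.4816 76.2201 59.6344 37.1996 6.8530 0.0000 0.0000 0.0000
k=6: j=0 S=40.4371 intr=82.8129 cont=81.9335 V=82.8129[EX]; j=1 S=54.6977 intr=68.5523 cont=67.6729 V=68.5523[EX]; j=2 S=73.9874 intr=49.2626 cont=48.3831 V=49.2626[EX]; j=3 S=100.0800 intr=23.1700 cont=22.2905 V=23.1700[EX]; j=4 S=135.3744 intr=0.0000 cont=3.4972 V=3.4972[hold]; j=5 S=183.1158 intr=0.0000 cont=0.0000 V=0.0000[hold]; j=6 S=247.6937 intr=0.0000 cont=0.0000 V=0.0000[hold]  S*(6)=100.0800
k=5: j=0 S=47.0299 intr=76.2201 cont=75.3406 V=76.2201[EX]; j=1 S=63.6156 intr=59.6344 cont=58.7550 V=59.6344[EX]; j=2 S=86.0504 intr=37.1996 cont=36.3202 V=37.1996[EX]; j=3 S=116.3970 intr=6.8530 cont=13.5116 V=13.5116[hold]; j=4 S=157.4458 intr=0.0000 cont=1.7847 V=1.7847[hold]; j=5 S=212.9710 intr=0.0000 cont=0.0000 V=0.0000[hold]  S*(5)=86.0504
k=4: j=0 S=54.6977 intr=68.5523 cont=67.6729 V=68.5523[EX]; j=1 S=73.9874 intr=49.2626 cont=48.3831 V=49.2626[EX]; j=2 S=100.0800 intr=23.1700 cont=25.5037 V=25.5037[hold]; j=3 S=135.3744 intr=0.0000 cont=7.7564 V=7.7564[hold]; j=4 S=183.1158 intr=0.0000 cont=0.9108 V=0.9108[hold]  S*(4)=73.9874
k=3: j=0 S=63.6156 intr=59.6344 cont=58.7550 V=59.6344[EX]; j=1 S=86.0504 intr=37.1996 cont=37.4463 V=37.4463[hold]; j=2 S=116.3970 intr=6.8530 cont=16.7578 V=16.7578[hold]; j=3 S=157.4458 intr=0.0000 cont=4.3977 V=4.3977[hold]  S*(3)=63.6156
k=2: j=0 S=73.9874 intr=49.2626 cont=48.5021 V=49.2626[EX]; j=1 S=100.0800 intr=23.1700 cont=27.1960 V=27.1960[hold]; j=2 S=135.3744 intr=0.0000 cont=10.6739 V=10.6739[hold]  S*(2)=73.9874
k=1: j=0 S=86.0504 intr=37.1996 cont=38.2629 V=38.2629[hold]; j=1 S=116.3970 intr=6.8530 cont=19.0293 V=19.0293[hold]  S*(1)=-
k=0: j=0 S=100.0800 intr=23.1700 cont=28.7088 V=28.7088[hold]  S*(0)=-

price = 28.7088
boundary = - - 73.9874 63.6156 73.9874 86.0504 100.0800
tree:
28.7088
38.2629 19.0293
49.2626 27.1960 10.6739
59.6344 37.4463 16.7578 4.3977
68.5523 49.2626 25.5037 7.7564 0.9108
76.2201 59.6344 37.1996 13.5116 1.7847 0.0000
82.8129 68.5523 49.2626 23.1700 3.4972 0.0000 0.0000
88.4816 76.2201 59.6344 37.1996 6.8530 0.0000 0.0000 0.0000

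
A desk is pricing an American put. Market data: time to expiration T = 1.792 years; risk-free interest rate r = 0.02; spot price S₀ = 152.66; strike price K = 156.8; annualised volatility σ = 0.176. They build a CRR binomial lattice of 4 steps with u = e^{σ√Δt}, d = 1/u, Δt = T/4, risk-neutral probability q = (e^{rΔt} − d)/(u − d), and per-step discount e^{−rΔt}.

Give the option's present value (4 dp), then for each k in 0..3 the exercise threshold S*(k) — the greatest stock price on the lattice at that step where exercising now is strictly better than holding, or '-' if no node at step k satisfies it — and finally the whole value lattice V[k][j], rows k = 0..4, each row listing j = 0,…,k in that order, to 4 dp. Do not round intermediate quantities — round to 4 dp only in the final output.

price = 14.3729
boundary = - - 120.6157 135.6952
tree:
14.3729
23.3122 5.9935
36.1843 11.2927 0.9816
49.5880 21.1048 2.0159 0.0000
61.5022 36.1843 4.1400 0.0000 0.0000

Δt=0.44800  u=1.12502  d=0.88887  q=0.50870  discount=0.99108
step 4 (expiry): payoffs max(K−S,0) = 61.5022 36.1843 4.1400 0.0000 0.0000
step 3: (k=3,j=0): S=107.2120, (K−S)⁺=49.5880, hold=48.1894 ⇒ V=49.5880 exercise | (k=3,j=1): S=135.6952, (K−S)⁺=21.1048, hold=19.7061 ⇒ V=21.1048 exercise | (k=3,j=2): S=171.7457, (K−S)⁺=0.0000, hold=2.0159 ⇒ V=2.0159 continue | (k=3,j=3): S=217.3738, (K−S)⁺=0.0000, hold=0.0000 ⇒ V=0.0000 continue  boundary S*=135.6952
step 2: (k=2,j=0): S=120.6157, (K−S)⁺=36.1843, hold=34.7856 ⇒ V=36.1843 exercise | (k=2,j=1): S=152.6600, (K−S)⁺=4.1400, hold=11.2927 ⇒ V=11.2927 continue | (k=2,j=2): S=193.2175, (K−S)⁺=0.0000, hold=0.9816 ⇒ V=0.9816 continue  boundary S*=120.6157
step 1: (k=1,j=0): S=135.6952, (K−S)⁺=21.1048, hold=23.3122 ⇒ V=23.3122 continue | (k=1,j=1): S=171.7457, (K−S)⁺=0.0000, hold=5.9935 ⇒ V=5.9935 continue  boundary S*=-
step 0: (k=0,j=0): S=152.6600, (K−S)⁺=4.1400, hold=14.3729 ⇒ V=14.3729 continue  boundary S*=-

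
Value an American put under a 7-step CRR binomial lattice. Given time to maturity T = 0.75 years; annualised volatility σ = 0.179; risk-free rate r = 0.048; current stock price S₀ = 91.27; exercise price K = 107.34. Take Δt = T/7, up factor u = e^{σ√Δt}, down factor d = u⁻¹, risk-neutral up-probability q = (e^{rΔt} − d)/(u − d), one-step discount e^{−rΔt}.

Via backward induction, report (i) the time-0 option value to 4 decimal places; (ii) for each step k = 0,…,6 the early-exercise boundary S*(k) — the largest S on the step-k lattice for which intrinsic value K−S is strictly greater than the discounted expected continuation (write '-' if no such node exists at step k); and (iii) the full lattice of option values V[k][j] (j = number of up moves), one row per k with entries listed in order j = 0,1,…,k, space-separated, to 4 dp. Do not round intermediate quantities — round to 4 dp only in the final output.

price = 16.0700
boundary = 91.2700 86.0760 91.2700 86.0760 91.2700 96.7774 91.2700
tree:
16.0700
21.2640 11.1401
26.1624 16.0700 6.8650
30.7821 21.2640 10.7717 3.4582
35.1388 26.1624 16.0700 6.1656 1.0845
39.2477 30.7821 21.2640 10.5626 2.3160 0.0000
43.1227 35.1388 26.1624 16.0700 4.9460 0.0000 0.0000
46.7772 39.2477 30.7821 21.2640 10.5626 0.0000 0.0000 0.0000

params: Δt=0.10714 u=1.06034 d=0.94309 q=0.52933 e^(-rΔt)=0.99487
t_7 payoffs: 46.7772 39.2477 30.7821 21.2640 10.5626 0.0000 0.0000 0.0000
t_6: node(6,0) S=64.2173 payoff=43.1227 vs cont=42.5721 → 43.1227 [stop]  node(6,1) S=72.2012 payoff=35.1388 vs cont=34.5882 → 35.1388 [stop]  node(6,2) S=81.1776 payoff=26.1624 vs cont=25.6118 → 26.1624 [stop]  node(6,3) S=91.2700 payoff=16.0700 vs cont=15.5194 → 16.0700 [stop]  node(6,4) S=102.6172 payoff=4.7228 vs cont=4.9460 → 4.9460 [wait]  node(6,5) S=115.3751 payoff=0.0000 vs cont=0.0000 → 0.0000 [wait]  node(6,6) S=129.7191 payoff=0.0000 vs cont=0.0000 → 0.0000 [wait]  ⇒ S*(6)=91.2700
t_5: node(5,0) S=68.0923 payoff=39.2477 vs cont=38.6970 → 39.2477 [stop]  node(5,1) S=76.5579 payoff=30.7821 vs cont=30.2315 → 30.7821 [stop]  node(5,2) S=86.0760 payoff=21.2640 vs cont=20.7134 → 21.2640 [stop]  node(5,3) S=96.7774 payoff=10.5626 vs cont=10.1295 → 10.5626 [stop]  node(5,4) S=108.8093 payoff=0.0000 vs cont=2.3160 → 2.3160 [wait]  node(5,5) S=122.3370 payoff=0.0000 vs cont=0.0000 → 0.0000 [wait]  ⇒ S*(5)=96.7774
t_4: node(4,0) S=72.2012 payoff=35.1388 vs cont=34.5882 → 35.1388 [stop]  node(4,1) S=81.1776 payoff=26.1624 vs cont=25.6118 → 26.1624 [stop]  node(4,2) S=91.2700 payoff=16.0700 vs cont=15.5194 → 16.0700 [stop]  node(4,3) S=102.6172 payoff=4.7228 vs cont=6.1656 → 6.1656 [wait]  node(4,4) S=115.3751 payoff=0.0000 vs cont=1.0845 → 1.0845 [wait]  ⇒ S*(4)=91.2700
t_3: node(3,0) S=76.5579 payoff=30.7821 vs cont=30.2315 → 30.7821 [stop]  node(3,1) S=86.0760 payoff=21.2640 vs cont=20.7134 → 21.2640 [stop]  node(3,2) S=96.7774 payoff=10.5626 vs cont=10.7717 → 10.7717 [wait]  node(3,3) S=108.8093 payoff=0.0000 vs cont=3.4582 → 3.4582 [wait]  ⇒ S*(3)=86.0760
t_2: node(2,0) S=81.1776 payoff=26.1624 vs cont=25.6118 → 26.1624 [stop]  node(2,1) S=91.2700 payoff=16.0700 vs cont=15.6295 → 16.0700 [stop]  node(2,2) S=102.6172 payoff=4.7228 vs cont=6.8650 → 6.8650 [wait]  ⇒ S*(2)=91.2700
t_1: node(1,0) S=86.0760 payoff=21.2640 vs cont=20.7134 → 21.2640 [stop]  node(1,1) S=96.7774 payoff=10.5626 vs cont=11.1401 → 11.1401 [wait]  ⇒ S*(1)=86.0760
t_0: node(0,0) S=91.2700 payoff=16.0700 vs cont=15.8235 → 16.0700 [stop]  ⇒ S*(0)=91.2700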